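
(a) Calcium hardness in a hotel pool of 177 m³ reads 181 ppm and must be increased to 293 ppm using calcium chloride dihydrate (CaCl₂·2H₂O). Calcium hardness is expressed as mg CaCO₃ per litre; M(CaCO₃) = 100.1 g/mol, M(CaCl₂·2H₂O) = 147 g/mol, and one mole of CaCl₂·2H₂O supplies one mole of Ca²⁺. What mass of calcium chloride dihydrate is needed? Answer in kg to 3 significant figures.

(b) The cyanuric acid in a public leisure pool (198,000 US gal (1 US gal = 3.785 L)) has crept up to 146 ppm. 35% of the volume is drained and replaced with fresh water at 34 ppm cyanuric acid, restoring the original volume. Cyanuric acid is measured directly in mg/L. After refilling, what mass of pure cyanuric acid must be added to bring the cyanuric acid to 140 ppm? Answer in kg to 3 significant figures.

(a) Volume: 177 m³ = 177,000 L.
(a) Hardness to add: (293 − 181) = 112 mg/L as CaCO₃ × 177,000 L = 19,820 g as CaCO₃.
(a) Moles of Ca²⁺ (1 mol Ca²⁺ ≡ 1 mol CaCO₃): 19,820 / 100.1 g/mol = 198 mol.
(a) Mass of CaCl₂·2H₂O: 198 × 147 = 29,110 g.

(b) Volume: 198,000 US gal × 3.785 L/gal = 749,430 L.
(b) After draining 35% and refilling: 146 × 0.65 + 34 × 0.35 = 106.8 ppm.
(b) Deficit to target: 140 − 106.8 = 33.2 mg/L.
(b) Mass: 33.2 mg/L × 749,430 L = 24,880 g cyanuric acid.

(a) 29.1 kg; (b) 24.9 kg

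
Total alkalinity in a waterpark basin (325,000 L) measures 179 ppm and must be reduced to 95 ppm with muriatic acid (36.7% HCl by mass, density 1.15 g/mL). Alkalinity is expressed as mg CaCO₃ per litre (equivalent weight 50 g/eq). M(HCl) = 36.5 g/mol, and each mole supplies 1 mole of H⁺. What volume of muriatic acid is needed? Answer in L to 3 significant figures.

47.2 L

Alkalinity to neutralize: (179 − 95) = 84 mg/L as CaCO₃ × 325,000 L = 27,300 g as CaCO₃.
Equivalents of H⁺ required: 27,300 ÷ 50 g/eq = 546 eq = 546 mol HCl.
Mass of HCl: 546 × 36.5 = 19,930 g.
Mass of 36.7% solution: 19,930 / 0.367 = 54,300 g.
Volume: 54,300 g ÷ 1.15 g/mL = 47,220 mL.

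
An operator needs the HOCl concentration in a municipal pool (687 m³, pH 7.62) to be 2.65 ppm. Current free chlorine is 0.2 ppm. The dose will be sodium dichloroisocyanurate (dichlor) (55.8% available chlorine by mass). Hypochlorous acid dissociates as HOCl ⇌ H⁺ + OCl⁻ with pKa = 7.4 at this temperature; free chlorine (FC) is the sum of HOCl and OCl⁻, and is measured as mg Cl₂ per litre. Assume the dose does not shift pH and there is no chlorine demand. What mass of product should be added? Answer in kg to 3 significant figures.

Volume: 687 m³ = 687,000 L.
[OCl⁻]/[HOCl] = 10^(pH − pKa) = 10^(7.62 − 7.4) = 1.66; fraction as HOCl = 1/(1 + 1.66) = 0.376.
Free chlorine required for 2.65 ppm HOCl: 2.65 / 0.376 = 7.048 ppm.
FC to add: 7.048 − 0.2 = 6.848 mg/L as Cl₂.
Cl₂ equivalent: 6.848 mg/L × 687,000 L = 4705 g.
Product at 55.8% available Cl: 4705 / 0.558 = 8431 g.

8.43 kg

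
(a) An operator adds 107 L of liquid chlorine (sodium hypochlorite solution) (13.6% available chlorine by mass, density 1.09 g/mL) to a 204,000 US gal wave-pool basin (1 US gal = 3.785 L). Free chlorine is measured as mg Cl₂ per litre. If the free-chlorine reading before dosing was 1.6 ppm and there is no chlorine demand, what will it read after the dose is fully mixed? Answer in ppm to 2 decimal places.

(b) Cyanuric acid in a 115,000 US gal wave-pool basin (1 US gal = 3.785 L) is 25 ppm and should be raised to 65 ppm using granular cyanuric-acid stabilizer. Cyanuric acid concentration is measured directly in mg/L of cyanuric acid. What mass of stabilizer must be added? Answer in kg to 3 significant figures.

(a) Volume: 204,000 US gal × 3.785 L/gal = 772,140 L.
(a) Mass of solution: 107 L × 1000 mL/L × 1.09 g/mL = 116,600 g.
(a) Available chlorine delivered: 116,600 g × 0.136 = 15,860 g as Cl₂.
(a) Concentration rise: 15,860 g / 772,140 L = 20.54 mg/L = 20.54 ppm.
(a) Final FC: 1.6 + 20.54 = 22.14 ppm.

(b) Volume: 115,000 US gal × 3.785 L/gal = 435,275 L.
(b) CYA to add: (65 − 25) = 40 mg/L × 435,275 L = 17,410 g cyanuric acid.

(a) 22.14 ppm; (b) 17.4 kg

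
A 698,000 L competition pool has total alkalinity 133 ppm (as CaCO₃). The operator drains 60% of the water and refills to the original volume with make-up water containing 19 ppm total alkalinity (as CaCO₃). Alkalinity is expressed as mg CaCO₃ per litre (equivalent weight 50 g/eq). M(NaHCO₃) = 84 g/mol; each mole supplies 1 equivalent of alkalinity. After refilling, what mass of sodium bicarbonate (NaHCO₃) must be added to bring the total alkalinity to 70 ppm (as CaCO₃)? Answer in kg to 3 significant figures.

After draining 60% and refilling: 133 × 0.40 + 19 × 0.60 = 64.6 ppm.
Deficit to target: 70 − 64.6 = 5.4 mg/L.
As CaCO₃: 5.4 mg/L × 698,000 L = 3769 g; ÷ 50 g/eq ÷ 1 = 75.38 mol NaHCO₃.
Mass: 75.38 × 84 = 6332 g.

6.33 kg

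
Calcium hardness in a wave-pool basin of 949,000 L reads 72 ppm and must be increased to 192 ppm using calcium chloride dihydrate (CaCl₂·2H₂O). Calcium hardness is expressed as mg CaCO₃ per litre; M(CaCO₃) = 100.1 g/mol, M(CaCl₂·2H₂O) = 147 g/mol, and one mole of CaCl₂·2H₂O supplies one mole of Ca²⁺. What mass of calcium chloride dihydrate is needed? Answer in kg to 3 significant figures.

167 kg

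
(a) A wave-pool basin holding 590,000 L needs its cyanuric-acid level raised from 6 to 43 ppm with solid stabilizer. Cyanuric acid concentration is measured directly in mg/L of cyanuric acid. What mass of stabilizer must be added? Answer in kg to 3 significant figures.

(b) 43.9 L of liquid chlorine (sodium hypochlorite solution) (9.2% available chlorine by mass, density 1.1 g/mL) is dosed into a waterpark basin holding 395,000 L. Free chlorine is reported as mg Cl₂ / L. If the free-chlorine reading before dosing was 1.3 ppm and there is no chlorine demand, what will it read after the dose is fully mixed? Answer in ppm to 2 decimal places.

(a) 21.8 kg; (b) 12.55 ppm

(a) CYA to add: (43 − 6) = 37 mg/L × 590,000 L = 21,830 g cyanuric acid.

(b) Mass of solution: 43.9 L × 1000 mL/L × 1.1 g/mL = 48,290 g.
(b) Available chlorine delivered: 48,290 g × 0.092 = 4443 g as Cl₂.
(b) Concentration rise: 4443 g / 395,000 L = 11.25 mg/L = 11.25 ppm.
(b) Final FC: 1.3 + 11.25 = 12.55 ppm.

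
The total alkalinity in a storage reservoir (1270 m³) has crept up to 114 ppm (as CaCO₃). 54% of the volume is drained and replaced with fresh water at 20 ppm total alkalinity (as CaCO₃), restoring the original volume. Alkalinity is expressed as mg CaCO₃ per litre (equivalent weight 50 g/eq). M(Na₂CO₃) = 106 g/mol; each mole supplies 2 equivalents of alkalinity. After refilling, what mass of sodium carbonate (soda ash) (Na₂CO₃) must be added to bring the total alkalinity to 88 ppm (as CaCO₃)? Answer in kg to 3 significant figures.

Volume: 1270 m³ = 1,270,000 L.
After draining 54% and refilling: 114 × 0.46 + 20 × 0.54 = 63.24 ppm.
Deficit to target: 88 − 63.24 = 24.76 mg/L.
As CaCO₃: 24.76 mg/L × 1,270,000 L = 31,450 g; ÷ 50 g/eq ÷ 2 = 314.5 mol Na₂CO₃.
Mass: 314.5 × 106 = 33,330 g.

33.3 kg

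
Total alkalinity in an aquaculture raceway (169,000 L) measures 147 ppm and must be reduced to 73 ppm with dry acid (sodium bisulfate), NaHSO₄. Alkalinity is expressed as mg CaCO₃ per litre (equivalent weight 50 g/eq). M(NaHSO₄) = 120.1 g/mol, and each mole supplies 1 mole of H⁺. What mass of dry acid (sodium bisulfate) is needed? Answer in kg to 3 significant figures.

Alkalinity to neutralize: (147 − 73) = 74 mg/L as CaCO₃ × 169,000 L = 12,510 g as CaCO₃.
Equivalents of H⁺ required: 12,510 ÷ 50 g/eq = 250.1 eq = 250.1 mol NaHSO₄.
Mass of NaHSO₄: 250.1 × 120.1 = 30,040 g.

30.0 kg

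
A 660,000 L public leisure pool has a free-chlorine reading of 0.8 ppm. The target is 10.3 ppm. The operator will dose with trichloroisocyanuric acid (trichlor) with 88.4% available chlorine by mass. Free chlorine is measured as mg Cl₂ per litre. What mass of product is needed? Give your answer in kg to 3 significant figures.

Chlorine deficit: 10.3 − 0.8 = 9.5 ppm = 9.5 mg/L as Cl₂.
Cl₂ equivalent needed: 9.5 mg/L × 660,000 L = 6,270,000 mg = 6270 g.
Product at 88.4% available chlorine: 6270 / 0.884 = 7093 g.

7.09 kg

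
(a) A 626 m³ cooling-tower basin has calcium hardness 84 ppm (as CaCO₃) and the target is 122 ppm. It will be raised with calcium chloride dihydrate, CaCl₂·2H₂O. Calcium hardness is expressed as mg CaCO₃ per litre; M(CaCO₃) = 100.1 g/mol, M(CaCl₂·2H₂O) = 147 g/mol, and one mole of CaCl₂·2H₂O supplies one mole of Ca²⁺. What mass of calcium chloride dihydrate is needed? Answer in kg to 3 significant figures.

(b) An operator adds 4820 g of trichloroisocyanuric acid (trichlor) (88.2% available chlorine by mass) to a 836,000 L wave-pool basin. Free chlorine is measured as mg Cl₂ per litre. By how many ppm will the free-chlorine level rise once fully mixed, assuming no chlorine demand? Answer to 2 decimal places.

(a) Volume: 626 m³ = 626,000 L.
(a) Hardness to add: (122 − 84) = 38 mg/L as CaCO₃ × 626,000 L = 23,790 g as CaCO₃.
(a) Moles of Ca²⁺ (1 mol Ca²⁺ ≡ 1 mol CaCO₃): 23,790 / 100.1 g/mol = 237.6 mol.
(a) Mass of CaCl₂·2H₂O: 237.6 × 147 = 34,930 g.

(b) Available chlorine delivered: 4820 g × 0.882 = 4251 g as Cl₂.
(b) Concentration rise: 4251 g / 836,000 L = 5.085 mg/L = 5.09 ppm.

(a) 34.9 kg; (b) 5.09 ppm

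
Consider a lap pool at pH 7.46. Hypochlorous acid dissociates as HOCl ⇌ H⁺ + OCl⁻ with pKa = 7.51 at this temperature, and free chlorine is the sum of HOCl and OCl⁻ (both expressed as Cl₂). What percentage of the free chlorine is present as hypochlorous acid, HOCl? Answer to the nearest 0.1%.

52.9%

[OCl⁻]/[HOCl] = 10^(pH − pKa) = 10^(7.46 − 7.51) = 10^-0.05 = 0.8913.
Fraction as HOCl = 1 / (1 + 0.8913) = 0.5288.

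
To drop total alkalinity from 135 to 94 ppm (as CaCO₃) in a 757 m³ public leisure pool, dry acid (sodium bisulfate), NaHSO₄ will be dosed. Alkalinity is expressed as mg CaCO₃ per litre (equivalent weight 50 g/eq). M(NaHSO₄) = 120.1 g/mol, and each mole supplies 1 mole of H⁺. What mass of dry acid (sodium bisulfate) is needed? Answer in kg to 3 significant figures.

74.6 kg

Volume: 757 m³ = 757,000 L.
Alkalinity to neutralize: (135 − 94) = 41 mg/L as CaCO₃ × 757,000 L = 31,040 g as CaCO₃.
Equivalents of H⁺ required: 31,040 ÷ 50 g/eq = 620.7 eq = 620.7 mol NaHSO₄.
Mass of NaHSO₄: 620.7 × 120.1 = 74,550 g.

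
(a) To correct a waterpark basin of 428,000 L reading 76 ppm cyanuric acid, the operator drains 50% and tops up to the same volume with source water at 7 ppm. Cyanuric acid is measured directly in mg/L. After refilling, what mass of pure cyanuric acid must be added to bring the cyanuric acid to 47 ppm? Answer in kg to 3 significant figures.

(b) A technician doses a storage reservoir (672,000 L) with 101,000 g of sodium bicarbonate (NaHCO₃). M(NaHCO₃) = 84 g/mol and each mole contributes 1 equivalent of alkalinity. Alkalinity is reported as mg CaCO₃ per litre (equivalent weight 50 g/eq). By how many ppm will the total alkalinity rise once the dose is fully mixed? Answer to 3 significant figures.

(a) After draining 50% and refilling: 76 × 0.50 + 7 × 0.50 = 41.5 ppm.
(a) Deficit to target: 47 − 41.5 = 5.5 mg/L.
(a) Mass: 5.5 mg/L × 428,000 L = 2354 g cyanuric acid.

(b) Moles of NaHCO₃: 101,000 g ÷ 84 g/mol = 1202 mol → 1202 eq of alkalinity.
(b) As CaCO₃: 1202 eq × 50 g/eq = 60,120 g.
(b) Rise: 60,120 g / 672,000 L × 1000 = 89.46 mg/L.

(a) 2.35 kg; (b) 89.5 ppm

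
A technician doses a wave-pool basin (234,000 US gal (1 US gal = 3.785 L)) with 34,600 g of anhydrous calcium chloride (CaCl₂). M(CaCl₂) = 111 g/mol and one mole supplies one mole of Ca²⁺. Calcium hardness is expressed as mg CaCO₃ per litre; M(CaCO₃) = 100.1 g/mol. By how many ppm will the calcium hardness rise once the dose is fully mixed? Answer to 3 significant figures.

Volume: 234,000 US gal × 3.785 L/gal = 885,690 L.
Moles of Ca²⁺: 34,600 g ÷ 111 g/mol = 311.7 mol.
As CaCO₃: 311.7 mol × 100.1 g/mol = 31,200 g.
Rise: 31,200 g / 885,690 L × 1000 = 35.23 mg/L.

35.2 ppm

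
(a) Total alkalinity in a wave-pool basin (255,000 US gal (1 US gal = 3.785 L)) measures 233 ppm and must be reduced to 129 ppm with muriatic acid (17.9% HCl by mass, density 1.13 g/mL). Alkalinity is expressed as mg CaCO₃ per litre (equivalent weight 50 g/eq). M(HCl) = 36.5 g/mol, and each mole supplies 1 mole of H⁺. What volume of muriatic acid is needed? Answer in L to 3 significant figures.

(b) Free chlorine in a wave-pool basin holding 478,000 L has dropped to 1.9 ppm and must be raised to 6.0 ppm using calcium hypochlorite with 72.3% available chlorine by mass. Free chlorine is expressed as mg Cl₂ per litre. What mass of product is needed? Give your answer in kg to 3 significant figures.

(a) 362 L; (b) 2.71 kg

(a) Volume: 255,000 US gal × 3.785 L/gal = 965,175 L.
(a) Alkalinity to neutralize: (233 − 129) = 104 mg/L as CaCO₃ × 965,175 L = 100,400 g as CaCO₃.
(a) Equivalents of H⁺ required: 100,400 ÷ 50 g/eq = 2008 eq = 2008 mol HCl.
(a) Mass of HCl: 2008 × 36.5 = 73,280 g.
(a) Mass of 17.9% solution: 73,280 / 0.179 = 409,400 g.
(a) Volume: 409,400 g ÷ 1.13 g/mL = 362,300 mL.

(b) Chlorine deficit: 6.0 − 1.9 = 4.1 ppm = 4.1 mg/L as Cl₂.
(b) Cl₂ equivalent needed: 4.1 mg/L × 478,000 L = 1,960,000 mg = 1960 g.
(b) Product at 72.3% available chlorine: 1960 / 0.723 = 2711 g.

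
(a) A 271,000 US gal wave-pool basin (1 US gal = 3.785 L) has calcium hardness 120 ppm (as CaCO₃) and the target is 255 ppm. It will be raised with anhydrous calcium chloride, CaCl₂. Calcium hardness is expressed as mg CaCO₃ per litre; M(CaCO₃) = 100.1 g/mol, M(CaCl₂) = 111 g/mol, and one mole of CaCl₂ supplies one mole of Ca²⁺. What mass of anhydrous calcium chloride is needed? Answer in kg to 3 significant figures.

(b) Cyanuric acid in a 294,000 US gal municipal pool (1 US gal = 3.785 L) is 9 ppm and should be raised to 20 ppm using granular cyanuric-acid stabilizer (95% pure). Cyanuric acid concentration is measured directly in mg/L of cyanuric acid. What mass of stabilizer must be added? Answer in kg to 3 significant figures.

(a) 154 kg; (b) 12.9 kg

(a) Volume: 271,000 US gal × 3.785 L/gal = 1,025,735 L.
(a) Hardness to add: (255 − 120) = 135 mg/L as CaCO₃ × 1,025,735 L = 138,500 g as CaCO₃.
(a) Moles of Ca²⁺ (1 mol Ca²⁺ ≡ 1 mol CaCO₃): 138,500 / 100.1 g/mol = 1383 mol.
(a) Mass of CaCl₂: 1383 × 111 = 153,600 g.

(b) Volume: 294,000 US gal × 3.785 L/gal = 1,112,790 L.
(b) CYA to add: (20 − 9) = 11 mg/L × 1,112,790 L = 12,240 g cyanuric acid.
(b) At 95% purity: 12,240 / 0.95 = 12,880 g product.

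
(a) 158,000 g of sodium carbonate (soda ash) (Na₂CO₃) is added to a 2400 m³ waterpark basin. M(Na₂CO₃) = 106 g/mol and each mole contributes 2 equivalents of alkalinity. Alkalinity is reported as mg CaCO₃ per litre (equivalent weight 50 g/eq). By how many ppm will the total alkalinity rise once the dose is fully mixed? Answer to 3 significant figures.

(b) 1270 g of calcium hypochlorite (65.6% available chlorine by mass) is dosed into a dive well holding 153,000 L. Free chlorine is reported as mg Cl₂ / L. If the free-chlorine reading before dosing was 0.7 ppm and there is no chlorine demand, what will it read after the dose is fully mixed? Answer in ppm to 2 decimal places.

(a) 62.1 ppm; (b) 6.15 ppm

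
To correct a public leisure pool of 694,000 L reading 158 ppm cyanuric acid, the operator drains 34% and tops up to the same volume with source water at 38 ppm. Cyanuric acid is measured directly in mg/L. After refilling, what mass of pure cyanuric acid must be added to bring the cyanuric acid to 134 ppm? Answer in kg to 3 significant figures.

After draining 34% and refilling: 158 × 0.66 + 38 × 0.34 = 117.2 ppm.
Deficit to target: 134 − 117.2 = 16.8 mg/L.
Mass: 16.8 mg/L × 694,000 L = 11,660 g cyanuric acid.

11.7 kg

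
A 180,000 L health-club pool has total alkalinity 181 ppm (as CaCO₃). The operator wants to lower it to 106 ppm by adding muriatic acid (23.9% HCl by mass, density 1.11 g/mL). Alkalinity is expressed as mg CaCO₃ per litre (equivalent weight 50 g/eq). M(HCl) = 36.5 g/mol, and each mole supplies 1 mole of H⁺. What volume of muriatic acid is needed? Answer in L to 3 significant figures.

37.1 L

Alkalinity to neutralize: (181 − 106) = 75 mg/L as CaCO₃ × 180,000 L = 13,500 g as CaCO₃.
Equivalents of H⁺ required: 13,500 ÷ 50 g/eq = 270 eq = 270 mol HCl.
Mass of HCl: 270 × 36.5 = 9855 g.
Mass of 23.9% solution: 9855 / 0.239 = 41,230 g.
Volume: 41,230 g ÷ 1.11 g/mL = 37,150 mL.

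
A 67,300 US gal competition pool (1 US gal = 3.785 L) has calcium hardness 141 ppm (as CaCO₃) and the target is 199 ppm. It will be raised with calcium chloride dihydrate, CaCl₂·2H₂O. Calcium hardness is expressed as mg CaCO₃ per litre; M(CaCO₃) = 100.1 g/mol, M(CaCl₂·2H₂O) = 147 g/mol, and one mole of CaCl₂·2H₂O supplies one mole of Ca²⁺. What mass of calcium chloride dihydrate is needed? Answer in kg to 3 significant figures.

21.7 kg

Volume: 67,300 US gal × 3.785 L/gal = 254,730 L.
Hardness to add: (199 − 141) = 58 mg/L as CaCO₃ × 254,730 L = 14,770 g as CaCO₃.
Moles of Ca²⁺ (1 mol Ca²⁺ ≡ 1 mol CaCO₃): 14,770 / 100.1 g/mol = 147.6 mol.
Mass of CaCl₂·2H₂O: 147.6 × 147 = 21,700 g.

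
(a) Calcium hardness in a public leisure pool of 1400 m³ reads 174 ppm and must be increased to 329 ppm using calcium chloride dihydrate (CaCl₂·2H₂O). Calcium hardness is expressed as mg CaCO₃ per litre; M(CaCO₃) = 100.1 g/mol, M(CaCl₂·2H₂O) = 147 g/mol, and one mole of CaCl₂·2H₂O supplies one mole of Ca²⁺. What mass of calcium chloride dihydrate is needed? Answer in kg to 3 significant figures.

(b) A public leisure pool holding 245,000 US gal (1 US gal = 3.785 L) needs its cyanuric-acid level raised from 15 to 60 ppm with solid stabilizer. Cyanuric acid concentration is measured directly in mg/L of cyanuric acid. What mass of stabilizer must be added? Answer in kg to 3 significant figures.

(a) 319 kg; (b) 41.7 kg

(a) Volume: 1400 m³ = 1,400,000 L.
(a) Hardness to add: (329 − 174) = 155 mg/L as CaCO₃ × 1,400,000 L = 217,000 g as CaCO₃.
(a) Moles of Ca²⁺ (1 mol Ca²⁺ ≡ 1 mol CaCO₃): 217,000 / 100.1 g/mol = 2168 mol.
(a) Mass of CaCl₂·2H₂O: 2168 × 147 = 318,700 g.

(b) Volume: 245,000 US gal × 3.785 L/gal = 927,325 L.
(b) CYA to add: (60 − 15) = 45 mg/L × 927,325 L = 41,730 g cyanuric acid.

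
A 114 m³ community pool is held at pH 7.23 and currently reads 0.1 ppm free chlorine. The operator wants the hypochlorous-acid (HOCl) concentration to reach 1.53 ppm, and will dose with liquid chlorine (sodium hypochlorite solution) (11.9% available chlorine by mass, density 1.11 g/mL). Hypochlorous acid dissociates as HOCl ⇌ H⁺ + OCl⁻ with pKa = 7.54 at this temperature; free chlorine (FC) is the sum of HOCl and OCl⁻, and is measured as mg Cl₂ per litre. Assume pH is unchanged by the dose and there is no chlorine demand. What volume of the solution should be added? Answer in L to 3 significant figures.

1.88 L

Volume: 114 m³ = 114,000 L.
[OCl⁻]/[HOCl] = 10^(pH − pKa) = 10^(7.23 − 7.54) = 0.4898; fraction as HOCl = 1/(1 + 0.4898) = 0.6712.
Free chlorine required for 1.53 ppm HOCl: 1.53 / 0.6712 = 2.279 ppm.
FC to add: 2.279 − 0.1 = 2.179 mg/L as Cl₂.
Cl₂ equivalent: 2.179 mg/L × 114,000 L = 248.4 g.
Product at 11.9% available Cl: 248.4 / 0.119 = 2088 g.
Volume: 2088 g ÷ 1.11 g/mL = 1881 mL.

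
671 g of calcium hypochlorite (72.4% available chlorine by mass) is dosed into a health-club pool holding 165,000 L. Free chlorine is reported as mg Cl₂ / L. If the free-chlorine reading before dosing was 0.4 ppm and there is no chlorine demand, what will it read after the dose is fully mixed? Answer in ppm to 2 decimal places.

3.34 ppm

Available chlorine delivered: 671 g × 0.724 = 485.8 g as Cl₂.
Concentration rise: 485.8 g / 165,000 L = 2.944 mg/L = 2.94 ppm.
Final FC: 0.4 + 2.94 = 3.34 ppm.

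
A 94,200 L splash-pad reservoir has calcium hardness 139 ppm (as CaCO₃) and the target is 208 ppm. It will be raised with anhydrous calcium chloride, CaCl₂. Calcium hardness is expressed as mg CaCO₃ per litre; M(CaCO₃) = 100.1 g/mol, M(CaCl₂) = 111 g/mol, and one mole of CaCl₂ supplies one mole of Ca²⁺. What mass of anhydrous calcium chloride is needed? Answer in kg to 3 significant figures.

Hardness to add: (208 − 139) = 69 mg/L as CaCO₃ × 94,200 L = 6500 g as CaCO₃.
Moles of Ca²⁺ (1 mol Ca²⁺ ≡ 1 mol CaCO₃): 6500 / 100.1 g/mol = 64.93 mol.
Mass of CaCl₂: 64.93 × 111 = 7208 g.

7.21 kg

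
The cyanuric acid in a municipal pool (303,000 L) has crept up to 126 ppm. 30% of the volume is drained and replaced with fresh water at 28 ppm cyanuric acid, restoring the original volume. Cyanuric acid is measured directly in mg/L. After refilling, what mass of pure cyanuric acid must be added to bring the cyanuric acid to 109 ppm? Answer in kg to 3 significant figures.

After draining 30% and refilling: 126 × 0.70 + 28 × 0.30 = 96.6 ppm.
Deficit to target: 109 − 96.6 = 12.4 mg/L.
Mass: 12.4 mg/L × 303,000 L = 3757 g cyanuric acid.

3.76 kg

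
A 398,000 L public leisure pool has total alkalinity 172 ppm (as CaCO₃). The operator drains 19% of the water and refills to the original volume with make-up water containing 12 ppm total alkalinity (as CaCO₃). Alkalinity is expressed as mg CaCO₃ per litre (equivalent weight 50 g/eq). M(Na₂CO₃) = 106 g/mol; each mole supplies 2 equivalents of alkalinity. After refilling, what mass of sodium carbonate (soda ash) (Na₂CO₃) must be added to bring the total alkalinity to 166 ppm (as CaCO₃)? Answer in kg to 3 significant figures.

10.3 kg

After draining 19% and refilling: 172 × 0.81 + 12 × 0.19 = 141.6 ppm.
Deficit to target: 166 − 141.6 = 24.4 mg/L.
As CaCO₃: 24.4 mg/L × 398,000 L = 9711 g; ÷ 50 g/eq ÷ 2 = 97.11 mol Na₂CO₃.
Mass: 97.11 × 106 = 10,290 g.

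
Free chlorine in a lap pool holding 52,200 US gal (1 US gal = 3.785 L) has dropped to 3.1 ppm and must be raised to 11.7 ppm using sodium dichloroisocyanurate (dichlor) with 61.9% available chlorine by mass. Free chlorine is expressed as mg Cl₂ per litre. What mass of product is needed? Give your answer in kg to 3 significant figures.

2.75 kg

Volume: 52,200 US gal × 3.785 L/gal = 197,577 L.
Chlorine deficit: 11.7 − 3.1 = 8.6 ppm = 8.6 mg/L as Cl₂.
Cl₂ equivalent needed: 8.6 mg/L × 197,577 L = 1,699,000 mg = 1699 g.
Product at 61.9% available chlorine: 1699 / 0.619 = 2745 g.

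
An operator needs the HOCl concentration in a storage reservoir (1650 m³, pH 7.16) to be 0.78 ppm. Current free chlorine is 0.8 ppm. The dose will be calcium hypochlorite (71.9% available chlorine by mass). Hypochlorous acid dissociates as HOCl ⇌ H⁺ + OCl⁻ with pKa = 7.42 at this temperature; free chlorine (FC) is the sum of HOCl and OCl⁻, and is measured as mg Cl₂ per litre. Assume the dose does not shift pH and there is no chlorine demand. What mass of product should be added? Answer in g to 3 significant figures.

Volume: 1650 m³ = 1,650,000 L.
[OCl⁻]/[HOCl] = 10^(pH − pKa) = 10^(7.16 − 7.42) = 0.5495; fraction as HOCl = 1/(1 + 0.5495) = 0.6454.
Free chlorine required for 0.78 ppm HOCl: 0.78 / 0.6454 = 1.209 ppm.
FC to add: 1.209 − 0.8 = 0.4086 mg/L as Cl₂.
Cl₂ equivalent: 0.4086 mg/L × 1,650,000 L = 674.3 g.
Product at 71.9% available Cl: 674.3 / 0.719 = 937.8 g.

938 g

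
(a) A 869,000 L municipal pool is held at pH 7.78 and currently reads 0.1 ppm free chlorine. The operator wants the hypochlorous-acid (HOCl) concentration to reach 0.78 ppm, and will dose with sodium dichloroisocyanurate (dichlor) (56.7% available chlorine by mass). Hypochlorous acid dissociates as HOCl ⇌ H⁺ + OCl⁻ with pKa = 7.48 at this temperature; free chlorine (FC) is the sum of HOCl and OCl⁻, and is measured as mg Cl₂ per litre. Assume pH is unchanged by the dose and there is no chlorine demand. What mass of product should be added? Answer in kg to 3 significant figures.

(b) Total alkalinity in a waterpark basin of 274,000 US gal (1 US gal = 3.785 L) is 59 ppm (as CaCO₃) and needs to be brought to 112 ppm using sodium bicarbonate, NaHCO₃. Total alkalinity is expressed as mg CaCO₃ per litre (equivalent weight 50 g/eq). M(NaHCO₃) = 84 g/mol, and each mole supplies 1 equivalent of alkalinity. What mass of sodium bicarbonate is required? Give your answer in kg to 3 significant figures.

(a) [OCl⁻]/[HOCl] = 10^(pH − pKa) = 10^(7.78 − 7.48) = 1.995; fraction as HOCl = 1/(1 + 1.995) = 0.3339.
(a) Free chlorine required for 0.78 ppm HOCl: 0.78 / 0.3339 = 2.336 ppm.
(a) FC to add: 2.336 − 0.1 = 2.236 mg/L as Cl₂.
(a) Cl₂ equivalent: 2.236 mg/L × 869,000 L = 1943 g.
(a) Product at 56.7% available Cl: 1943 / 0.567 = 3427 g.

(b) Volume: 274,000 US gal × 3.785 L/gal = 1,037,090 L.
(b) Alkalinity to add: (112 − 59) = 53 mg/L as CaCO₃ × 1,037,090 L = 54,970 g as CaCO₃.
(b) Equivalents: 54,970 g ÷ 50 g/eq = 1099 eq.
(b) NaHCO₃ supplies 1 eq per mole → 1099 mol.
(b) Mass: 1099 mol × 84 g/mol = 92,340 g.

(a) 3.43 kg; (b) 92.3 kg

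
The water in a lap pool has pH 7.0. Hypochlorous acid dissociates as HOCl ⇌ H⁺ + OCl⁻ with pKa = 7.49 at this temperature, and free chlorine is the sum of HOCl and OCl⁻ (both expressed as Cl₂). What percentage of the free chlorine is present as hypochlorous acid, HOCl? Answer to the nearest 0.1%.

[OCl⁻]/[HOCl] = 10^(pH − pKa) = 10^(7.0 − 7.49) = 10^-0.49 = 0.3236.
Fraction as HOCl = 1 / (1 + 0.3236) = 0.7555.

75.6%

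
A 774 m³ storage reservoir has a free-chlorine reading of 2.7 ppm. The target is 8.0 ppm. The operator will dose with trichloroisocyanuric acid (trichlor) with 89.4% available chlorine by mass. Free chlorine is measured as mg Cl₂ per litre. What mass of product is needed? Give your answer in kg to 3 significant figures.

Volume: 774 m³ = 774,000 L.
Chlorine deficit: 8.0 − 2.7 = 5.3 ppm = 5.3 mg/L as Cl₂.
Cl₂ equivalent needed: 5.3 mg/L × 774,000 L = 4,102,000 mg = 4102 g.
Product at 89.4% available chlorine: 4102 / 0.894 = 4589 g.

4.59 kg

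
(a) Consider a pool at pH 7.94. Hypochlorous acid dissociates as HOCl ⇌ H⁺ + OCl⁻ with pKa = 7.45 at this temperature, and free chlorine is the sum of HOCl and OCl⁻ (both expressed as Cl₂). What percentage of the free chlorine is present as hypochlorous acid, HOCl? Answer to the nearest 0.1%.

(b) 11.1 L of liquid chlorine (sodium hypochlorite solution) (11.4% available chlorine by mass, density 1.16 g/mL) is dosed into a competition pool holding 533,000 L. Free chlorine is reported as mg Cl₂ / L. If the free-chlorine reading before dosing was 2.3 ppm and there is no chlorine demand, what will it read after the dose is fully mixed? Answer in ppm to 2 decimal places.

(a) 24.4%; (b) 5.05 ppm

(a) [OCl⁻]/[HOCl] = 10^(pH − pKa) = 10^(7.94 − 7.45) = 10^0.49 = 3.09.
(a) Fraction as HOCl = 1 / (1 + 3.09) = 0.2445.

(b) Mass of solution: 11.1 L × 1000 mL/L × 1.16 g/mL = 12,880 g.
(b) Available chlorine delivered: 12,880 g × 0.114 = 1468 g as Cl₂.
(b) Concentration rise: 1468 g / 533,000 L = 2.754 mg/L = 2.75 ppm.
(b) Final FC: 2.3 + 2.75 = 5.05 ppm.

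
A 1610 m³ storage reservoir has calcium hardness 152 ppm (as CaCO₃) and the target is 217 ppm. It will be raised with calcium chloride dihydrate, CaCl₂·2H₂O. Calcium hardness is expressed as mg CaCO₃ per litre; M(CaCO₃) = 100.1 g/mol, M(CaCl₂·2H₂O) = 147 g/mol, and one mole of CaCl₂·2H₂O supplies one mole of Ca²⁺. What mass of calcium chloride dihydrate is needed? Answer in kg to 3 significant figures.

Volume: 1610 m³ = 1,610,000 L.
Hardness to add: (217 − 152) = 65 mg/L as CaCO₃ × 1,610,000 L = 104,600 g as CaCO₃.
Moles of Ca²⁺ (1 mol Ca²⁺ ≡ 1 mol CaCO₃): 104,600 / 100.1 g/mol = 1045 mol.
Mass of CaCl₂·2H₂O: 1045 × 147 = 153,700 g.

154 kg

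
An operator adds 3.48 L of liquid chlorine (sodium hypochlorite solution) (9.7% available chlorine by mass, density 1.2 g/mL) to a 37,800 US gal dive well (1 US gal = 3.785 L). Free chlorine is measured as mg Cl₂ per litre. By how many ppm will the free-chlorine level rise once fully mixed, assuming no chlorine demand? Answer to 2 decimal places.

2.83 ppm

Volume: 37,800 US gal × 3.785 L/gal = 143,073 L.
Mass of solution: 3.48 L × 1000 mL/L × 1.2 g/mL = 4176 g.
Available chlorine delivered: 4176 g × 0.097 = 405.1 g as Cl₂.
Concentration rise: 405.1 g / 143,073 L = 2.831 mg/L = 2.83 ppm.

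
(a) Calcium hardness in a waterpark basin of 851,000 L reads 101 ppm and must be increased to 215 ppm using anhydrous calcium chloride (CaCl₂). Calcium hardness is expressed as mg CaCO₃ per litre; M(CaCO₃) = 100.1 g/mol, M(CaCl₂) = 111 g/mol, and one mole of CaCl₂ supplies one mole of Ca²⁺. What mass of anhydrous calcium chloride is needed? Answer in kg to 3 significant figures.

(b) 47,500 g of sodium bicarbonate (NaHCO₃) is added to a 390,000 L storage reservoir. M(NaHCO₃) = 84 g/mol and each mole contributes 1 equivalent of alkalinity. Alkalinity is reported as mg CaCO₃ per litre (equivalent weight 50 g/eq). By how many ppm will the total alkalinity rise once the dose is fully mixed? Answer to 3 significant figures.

(a) 108 kg; (b) 72.5 ppm

(a) Hardness to add: (215 − 101) = 114 mg/L as CaCO₃ × 851,000 L = 97,010 g as CaCO₃.
(a) Moles of Ca²⁺ (1 mol Ca²⁺ ≡ 1 mol CaCO₃): 97,010 / 100.1 g/mol = 969.2 mol.
(a) Mass of CaCl₂: 969.2 × 111 = 107,600 g.

(b) Moles of NaHCO₃: 47,500 g ÷ 84 g/mol = 565.5 mol → 565.5 eq of alkalinity.
(b) As CaCO₃: 565.5 eq × 50 g/eq = 28,270 g.
(b) Rise: 28,270 g / 390,000 L × 1000 = 72.5 mg/L.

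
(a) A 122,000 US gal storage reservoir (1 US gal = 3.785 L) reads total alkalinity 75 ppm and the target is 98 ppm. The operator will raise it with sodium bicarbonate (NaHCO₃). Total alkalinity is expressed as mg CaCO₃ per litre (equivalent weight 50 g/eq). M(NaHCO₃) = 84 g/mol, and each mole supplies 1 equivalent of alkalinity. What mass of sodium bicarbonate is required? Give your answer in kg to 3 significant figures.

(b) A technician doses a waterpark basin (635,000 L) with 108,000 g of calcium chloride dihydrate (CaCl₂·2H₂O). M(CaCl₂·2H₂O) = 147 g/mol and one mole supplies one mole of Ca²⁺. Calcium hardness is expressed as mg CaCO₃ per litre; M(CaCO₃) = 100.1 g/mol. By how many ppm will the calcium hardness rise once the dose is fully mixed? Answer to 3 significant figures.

(a) 17.8 kg; (b) 116 ppm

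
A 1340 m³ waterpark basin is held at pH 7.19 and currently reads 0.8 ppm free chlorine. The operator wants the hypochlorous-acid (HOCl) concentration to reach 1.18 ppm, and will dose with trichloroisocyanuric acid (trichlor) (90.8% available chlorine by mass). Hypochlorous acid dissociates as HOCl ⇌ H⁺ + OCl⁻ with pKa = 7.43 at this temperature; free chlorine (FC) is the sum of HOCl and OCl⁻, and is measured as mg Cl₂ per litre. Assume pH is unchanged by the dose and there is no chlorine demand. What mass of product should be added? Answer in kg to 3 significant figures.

Volume: 1340 m³ = 1,340,000 L.
[OCl⁻]/[HOCl] = 10^(pH − pKa) = 10^(7.19 − 7.43) = 0.5754; fraction as HOCl = 1/(1 + 0.5754) = 0.6347.
Free chlorine required for 1.18 ppm HOCl: 1.18 / 0.6347 = 1.859 ppm.
FC to add: 1.859 − 0.8 = 1.059 mg/L as Cl₂.
Cl₂ equivalent: 1.059 mg/L × 1,340,000 L = 1419 g.
Product at 90.8% available Cl: 1419 / 0.908 = 1563 g.

1.56 kg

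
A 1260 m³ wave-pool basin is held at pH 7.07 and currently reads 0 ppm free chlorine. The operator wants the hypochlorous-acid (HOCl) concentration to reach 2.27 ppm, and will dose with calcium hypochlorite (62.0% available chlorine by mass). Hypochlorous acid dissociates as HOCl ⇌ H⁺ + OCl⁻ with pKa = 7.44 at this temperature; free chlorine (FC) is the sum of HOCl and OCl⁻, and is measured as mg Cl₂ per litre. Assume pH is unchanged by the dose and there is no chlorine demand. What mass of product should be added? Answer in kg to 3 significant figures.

Volume: 1260 m³ = 1,260,000 L.
[OCl⁻]/[HOCl] = 10^(pH − pKa) = 10^(7.07 − 7.44) = 0.4266; fraction as HOCl = 1/(1 + 0.4266) = 0.701.
Free chlorine required for 2.27 ppm HOCl: 2.27 / 0.701 = 3.238 ppm.
FC to add: 3.238 − 0 = 3.238 mg/L as Cl₂.
Cl₂ equivalent: 3.238 mg/L × 1,260,000 L = 4080 g.
Product at 62.0% available Cl: 4080 / 0.62 = 6581 g.

6.58 kg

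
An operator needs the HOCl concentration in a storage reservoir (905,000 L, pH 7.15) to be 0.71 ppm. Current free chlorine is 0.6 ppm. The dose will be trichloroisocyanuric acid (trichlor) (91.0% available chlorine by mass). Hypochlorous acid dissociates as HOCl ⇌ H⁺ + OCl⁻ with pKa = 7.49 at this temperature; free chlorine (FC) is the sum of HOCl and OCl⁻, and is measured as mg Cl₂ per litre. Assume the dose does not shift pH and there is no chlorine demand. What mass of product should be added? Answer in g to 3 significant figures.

432 g

[OCl⁻]/[HOCl] = 10^(pH − pKa) = 10^(7.15 − 7.49) = 0.4571; fraction as HOCl = 1/(1 + 0.4571) = 0.6863.
Free chlorine required for 0.71 ppm HOCl: 0.71 / 0.6863 = 1.035 ppm.
FC to add: 1.035 − 0.6 = 0.4345 mg/L as Cl₂.
Cl₂ equivalent: 0.4345 mg/L × 905,000 L = 393.3 g.
Product at 91.0% available Cl: 393.3 / 0.91 = 432.1 g.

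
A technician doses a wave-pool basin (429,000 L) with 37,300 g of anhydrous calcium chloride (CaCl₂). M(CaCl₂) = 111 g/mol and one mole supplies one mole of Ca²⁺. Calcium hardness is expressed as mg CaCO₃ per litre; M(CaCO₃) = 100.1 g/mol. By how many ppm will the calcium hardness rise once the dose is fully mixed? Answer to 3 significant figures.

78.4 ppm

Moles of Ca²⁺: 37,300 g ÷ 111 g/mol = 336 mol.
As CaCO₃: 336 mol × 100.1 g/mol = 33,640 g.
Rise: 33,640 g / 429,000 L × 1000 = 78.41 mg/L.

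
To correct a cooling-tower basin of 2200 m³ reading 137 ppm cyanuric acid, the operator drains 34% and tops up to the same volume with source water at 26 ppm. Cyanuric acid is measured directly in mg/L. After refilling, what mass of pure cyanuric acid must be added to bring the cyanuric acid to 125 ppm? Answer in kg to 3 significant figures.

Volume: 2200 m³ = 2,200,000 L.
After draining 34% and refilling: 137 × 0.66 + 26 × 0.34 = 99.26 ppm.
Deficit to target: 125 − 99.26 = 25.74 mg/L.
Mass: 25.74 mg/L × 2,200,000 L = 56,630 g cyanuric acid.

56.6 kg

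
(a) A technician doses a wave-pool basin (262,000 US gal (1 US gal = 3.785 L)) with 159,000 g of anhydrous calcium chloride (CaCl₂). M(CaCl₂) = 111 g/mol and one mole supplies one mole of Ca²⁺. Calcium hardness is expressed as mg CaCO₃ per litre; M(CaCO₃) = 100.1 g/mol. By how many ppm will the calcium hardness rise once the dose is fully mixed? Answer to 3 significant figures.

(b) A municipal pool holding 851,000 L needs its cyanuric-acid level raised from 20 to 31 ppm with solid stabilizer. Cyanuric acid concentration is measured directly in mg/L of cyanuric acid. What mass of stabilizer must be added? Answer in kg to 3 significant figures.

(a) Volume: 262,000 US gal × 3.785 L/gal = 991,670 L.
(a) Moles of Ca²⁺: 159,000 g ÷ 111 g/mol = 1432 mol.
(a) As CaCO₃: 1432 mol × 100.1 g/mol = 143,400 g.
(a) Rise: 143,400 g / 991,670 L × 1000 = 144.6 mg/L.

(b) CYA to add: (31 − 20) = 11 mg/L × 851,000 L = 9361 g cyanuric acid.

(a) 145 ppm; (b) 9.36 kg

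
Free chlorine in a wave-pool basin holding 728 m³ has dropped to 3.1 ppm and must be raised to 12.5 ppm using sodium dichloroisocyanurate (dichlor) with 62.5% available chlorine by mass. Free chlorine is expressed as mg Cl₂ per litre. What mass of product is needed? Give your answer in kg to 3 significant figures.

10.9 kg

Volume: 728 m³ = 728,000 L.
Chlorine deficit: 12.5 − 3.1 = 9.4 ppm = 9.4 mg/L as Cl₂.
Cl₂ equivalent needed: 9.4 mg/L × 728,000 L = 6,843,000 mg = 6843 g.
Product at 62.5% available chlorine: 6843 / 0.625 = 10,950 g.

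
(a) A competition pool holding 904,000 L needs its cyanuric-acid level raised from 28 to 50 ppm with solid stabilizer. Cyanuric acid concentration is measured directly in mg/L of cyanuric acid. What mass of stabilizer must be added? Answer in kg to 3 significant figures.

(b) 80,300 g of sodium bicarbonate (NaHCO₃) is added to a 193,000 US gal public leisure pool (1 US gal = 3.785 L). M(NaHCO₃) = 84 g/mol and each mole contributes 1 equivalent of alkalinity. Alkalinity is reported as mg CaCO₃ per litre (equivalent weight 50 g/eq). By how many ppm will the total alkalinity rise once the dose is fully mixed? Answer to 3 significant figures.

(a) 19.9 kg; (b) 65.4 ppm

(a) CYA to add: (50 − 28) = 22 mg/L × 904,000 L = 19,890 g cyanuric acid.

(b) Volume: 193,000 US gal × 3.785 L/gal = 730,505 L.
(b) Moles of NaHCO₃: 80,300 g ÷ 84 g/mol = 956 mol → 956 eq of alkalinity.
(b) As CaCO₃: 956 eq × 50 g/eq = 47,800 g.
(b) Rise: 47,800 g / 730,505 L × 1000 = 65.43 mg/L.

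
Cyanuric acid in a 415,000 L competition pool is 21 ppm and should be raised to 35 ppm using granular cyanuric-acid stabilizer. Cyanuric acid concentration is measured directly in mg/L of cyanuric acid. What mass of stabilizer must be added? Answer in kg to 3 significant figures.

5.81 kg

CYA to add: (35 − 21) = 14 mg/L × 415,000 L = 5810 g cyanuric acid.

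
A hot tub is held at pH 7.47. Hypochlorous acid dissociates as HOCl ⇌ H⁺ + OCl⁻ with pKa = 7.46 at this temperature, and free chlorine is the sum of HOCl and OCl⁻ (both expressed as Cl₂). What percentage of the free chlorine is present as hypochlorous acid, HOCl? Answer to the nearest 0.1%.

[OCl⁻]/[HOCl] = 10^(pH − pKa) = 10^(7.47 − 7.46) = 10^0.01 = 1.023.
Fraction as HOCl = 1 / (1 + 1.023) = 0.4942.

49.4%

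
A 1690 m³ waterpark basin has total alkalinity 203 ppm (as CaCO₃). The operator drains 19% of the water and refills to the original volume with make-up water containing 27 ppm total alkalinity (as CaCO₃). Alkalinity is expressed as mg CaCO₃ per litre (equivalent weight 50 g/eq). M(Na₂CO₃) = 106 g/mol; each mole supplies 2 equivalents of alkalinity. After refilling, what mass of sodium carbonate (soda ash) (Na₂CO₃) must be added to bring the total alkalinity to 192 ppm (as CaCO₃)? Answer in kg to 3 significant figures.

40.2 kg

Volume: 1690 m³ = 1,690,000 L.
After draining 19% and refilling: 203 × 0.81 + 27 × 0.19 = 169.56 ppm.
Deficit to target: 192 − 169.56 = 22.44 mg/L.
As CaCO₃: 22.44 mg/L × 1,690,000 L = 37,920 g; ÷ 50 g/eq ÷ 2 = 379.2 mol Na₂CO₃.
Mass: 379.2 × 106 = 40,200 g.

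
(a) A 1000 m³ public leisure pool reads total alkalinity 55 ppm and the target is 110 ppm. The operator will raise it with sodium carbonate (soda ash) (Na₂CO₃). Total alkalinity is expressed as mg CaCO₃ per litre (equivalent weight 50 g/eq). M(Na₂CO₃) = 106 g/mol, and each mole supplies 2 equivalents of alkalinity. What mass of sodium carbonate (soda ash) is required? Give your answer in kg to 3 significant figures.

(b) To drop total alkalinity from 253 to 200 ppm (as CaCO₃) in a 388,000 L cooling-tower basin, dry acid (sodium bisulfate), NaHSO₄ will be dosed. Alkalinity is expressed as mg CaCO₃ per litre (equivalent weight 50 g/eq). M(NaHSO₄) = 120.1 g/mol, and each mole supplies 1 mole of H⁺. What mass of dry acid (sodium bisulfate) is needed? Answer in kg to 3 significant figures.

(a) 58.3 kg; (b) 49.4 kg

(a) Volume: 1000 m³ = 1,000,000 L.
(a) Alkalinity to add: (110 − 55) = 55 mg/L as CaCO₃ × 1,000,000 L = 55,000 g as CaCO₃.
(a) Equivalents: 55,000 g ÷ 50 g/eq = 1100 eq.
(a) Each mole of Na₂CO₃ supplies 2 eq, so 1100 / 2 = 550 mol.
(a) Mass: 550 mol × 106 g/mol = 58,300 g.

(b) Alkalinity to neutralize: (253 − 200) = 53 mg/L as CaCO₃ × 388,000 L = 20,560 g as CaCO₃.
(b) Equivalents of H⁺ required: 20,560 ÷ 50 g/eq = 411.3 eq = 411.3 mol NaHSO₄.
(b) Mass of NaHSO₄: 411.3 × 120.1 = 49,390 g.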